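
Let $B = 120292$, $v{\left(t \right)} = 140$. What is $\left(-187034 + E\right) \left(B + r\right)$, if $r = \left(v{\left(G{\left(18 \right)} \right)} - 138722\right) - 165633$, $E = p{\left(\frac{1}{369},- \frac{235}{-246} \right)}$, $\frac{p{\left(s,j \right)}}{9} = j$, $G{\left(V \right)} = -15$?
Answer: $\frac{2820658393609}{82} \approx 3.4398 \cdot 10^{10}$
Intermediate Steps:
$p{\left(s,j \right)} = 9 j$
$E = \frac{705}{82}$ ($E = 9 \left(- \frac{235}{-246}\right) = 9 \left(\left(-235\right) \left(- \frac{1}{246}\right)\right) = 9 \cdot \frac{235}{246} = \frac{705}{82} \approx 8.5976$)
$r = -304215$ ($r = \left(140 - 138722\right) - 165633 = -138582 - 165633 = -304215$)
$\left(-187034 + E\right) \left(B + r\right) = \left(-187034 + \frac{705}{82}\right) \left(120292 - 304215\right) = \left(- \frac{15336083}{82}\right) \left(-183923\right) = \frac{2820658393609}{82}$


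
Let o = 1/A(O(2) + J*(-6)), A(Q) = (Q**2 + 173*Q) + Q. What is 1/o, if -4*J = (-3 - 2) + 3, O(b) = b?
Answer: -173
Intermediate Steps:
J = 1/2 (J = -((-3 - 2) + 3)/4 = -(-5 + 3)/4 = -1/4*(-2) = 1/2 ≈ 0.50000)
A(Q) = Q**2 + 174*Q
o = -1/173 (o = 1/((2 + (1/2)*(-6))*(174 + (2 + (1/2)*(-6)))) = 1/((2 - 3)*(174 + (2 - 3))) = 1/(-(174 - 1)) = 1/(-1*173) = 1/(-173) = -1/173 ≈ -0.0057803)
1/o = 1/(-1/173) = -173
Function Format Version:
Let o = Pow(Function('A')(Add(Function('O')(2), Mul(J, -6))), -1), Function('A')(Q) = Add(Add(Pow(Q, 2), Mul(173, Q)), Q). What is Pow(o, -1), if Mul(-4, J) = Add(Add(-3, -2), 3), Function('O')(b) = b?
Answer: -173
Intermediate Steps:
J = Rational(1, 2) (J = Mul(Rational(-1, 4), Add(Add(-3, -2), 3)) = Mul(Rational(-1, 4), Add(-5, 3)) = Mul(Rational(-1, 4), -2) = Rational(1, 2) ≈ 0.50000)
Function('A')(Q) = Add(Pow(Q, 2), Mul(174, Q))
o = Rational(-1, 173) (o = Pow(Mul(Add(2, Mul(Rational(1, 2), -6)), Add(174, Add(2, Mul(Rational(1, 2), -6)))), -1) = Pow(Mul(Add(2, -3), Add(174, Add(2, -3))), -1) = Pow(Mul(-1, Add(174, -1)), -1) = Pow(Mul(-1, 173), -1) = Pow(-173, -1) = Rational(-1, 173) ≈ -0.0057803)
Pow(o, -1) = Pow(Rational(-1, 173), -1) = -173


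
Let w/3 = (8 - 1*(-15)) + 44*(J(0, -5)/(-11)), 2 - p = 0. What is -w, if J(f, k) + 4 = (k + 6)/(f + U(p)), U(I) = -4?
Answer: -120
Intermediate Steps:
p = 2 (p = 2 - 1*0 = 2 + 0 = 2)
J(f, k) = -4 + (6 + k)/(-4 + f) (J(f, k) = -4 + (k + 6)/(f - 4) = -4 + (6 + k)/(-4 + f))
w = 120 (w = 3*((8 - 1*(-15)) + 44*(((22 - 5 - 4*0)/(-4 + 0))/(-11))) = 3*((8 + 15) + 44*(((22 - 5 + 0)/(-4))*(-1/11))) = 3*(23 + 44*(-¼*17*(-1/11))) = 3*(23 + 44*(-17/4*(-1/11))) = 3*(23 + 44*(17/44)) = 3*(23 + 17) = 3*40 = 120)
-w = -1*120 = -120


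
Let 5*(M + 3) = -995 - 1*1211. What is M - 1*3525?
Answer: -19846/5 ≈ -3969.2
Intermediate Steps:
M = -2221/5 (M = -3 + (-995 - 1*1211)/5 = -3 + (-995 - 1211)/5 = -3 + (⅕)*(-2206) = -3 - 2206/5 = -2221/5 ≈ -444.20)
M - 1*3525 = -2221/5 - 1*3525 = -2221/5 - 3525 = -19846/5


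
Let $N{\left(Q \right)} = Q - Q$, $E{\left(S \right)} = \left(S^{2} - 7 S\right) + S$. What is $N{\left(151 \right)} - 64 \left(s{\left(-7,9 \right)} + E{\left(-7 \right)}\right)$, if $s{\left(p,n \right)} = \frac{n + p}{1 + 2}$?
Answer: $- \frac{17600}{3} \approx -5866.7$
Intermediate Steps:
$s{\left(p,n \right)} = \frac{n}{3} + \frac{p}{3}$ ($s{\left(p,n \right)} = \frac{n + p}{3} = \left(n + p\right) \frac{1}{3} = \frac{n}{3} + \frac{p}{3}$)
$E{\left(S \right)} = S^{2} - 6 S$
$N{\left(Q \right)} = 0$
$N{\left(151 \right)} - 64 \left(s{\left(-7,9 \right)} + E{\left(-7 \right)}\right) = 0 - 64 \left(\left(\frac{1}{3} \cdot 9 + \frac{1}{3} \left(-7\right)\right) - 7 \left(-6 - 7\right)\right) = 0 - 64 \left(\left(3 - \frac{7}{3}\right) - -91\right) = 0 - 64 \left(\frac{2}{3} + 91\right) = 0 - \frac{17600}{3} = - \frac{17600}{3}$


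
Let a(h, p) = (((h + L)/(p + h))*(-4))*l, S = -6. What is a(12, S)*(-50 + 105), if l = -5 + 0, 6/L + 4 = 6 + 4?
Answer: 7150/3 ≈ 2383.3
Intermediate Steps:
L = 1 (L = 6/(-4 + (6 + 4)) = 6/(-4 + 10) = 6/6 = 6*(1/6) = 1)
l = -5
a(h, p) = 20*(1 + h)/(h + p) (a(h, p) = (((h + 1)/(p + h))*(-4))*(-5) = (((1 + h)/(h + p))*(-4))*(-5) = -4*(1 + h)/(h + p)*(-5) = 20*(1 + h)/(h + p))
a(12, S)*(-50 + 105) = (20*(1 + 12)/(12 - 6))*(-50 + 105) = (20*13/6)*55 = (20*(1/6)*13)*55 = (130/3)*55 = 7150/3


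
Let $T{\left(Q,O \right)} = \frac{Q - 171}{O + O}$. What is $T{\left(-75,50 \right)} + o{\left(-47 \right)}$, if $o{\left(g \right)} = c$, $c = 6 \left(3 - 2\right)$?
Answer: $\frac{177}{50} \approx 3.54$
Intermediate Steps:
$c = 6$ ($c = 6 \cdot 1 = 6$)
$o{\left(g \right)} = 6$
$T{\left(Q,O \right)} = \frac{-171 + Q}{2 O}$ ($T{\left(Q,O \right)} = \frac{Q - 171}{2 O} = \left(Q - 171\right) \frac{1}{2 O} = \left(-171 + Q\right) \frac{1}{2 O} = \frac{-171 + Q}{2 O}$)
$T{\left(-75,50 \right)} + o{\left(-47 \right)} = \frac{-171 - 75}{2 \cdot 50} + 6 = \frac{1}{2} \cdot \frac{1}{50} \left(-246\right) + 6 = - \frac{123}{50} + 6 = \frac{177}{50}$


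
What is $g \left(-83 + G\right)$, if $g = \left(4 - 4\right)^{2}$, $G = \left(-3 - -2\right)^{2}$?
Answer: $0$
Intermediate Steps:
$G = 1$ ($G = \left(-3 + 2\right)^{2} = \left(-1\right)^{2} = 1$)
$g = 0$ ($g = 0^{2} = 0$)
$g \left(-83 + G\right) = 0 \left(-83 + 1\right) = 0 \left(-82\right) = 0$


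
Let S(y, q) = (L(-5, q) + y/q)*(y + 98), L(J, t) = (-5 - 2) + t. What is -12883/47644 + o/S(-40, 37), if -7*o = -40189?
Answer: 4078103852/1293594155 ≈ 3.1525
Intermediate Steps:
o = 40189/7 (o = -⅐*(-40189) = 40189/7 ≈ 5741.3)
L(J, t) = -7 + t
S(y, q) = (98 + y)*(-7 + q + y/q) (S(y, q) = ((-7 + q) + y/q)*(y + 98) = (-7 + q + y/q)*(98 + y) = (98 + y)*(-7 + q + y/q))
-12883/47644 + o/S(-40, 37) = -12883/47644 + 40189/(7*((((-40)² + 98*(-40) + 37*(-7 + 37)*(98 - 40))/37))) = -12883*1/47644 + 40189/(7*(((1600 - 3920 + 37*30*58)/37))) = -12883/47644 + 40189/(7*(((1600 - 3920 + 64380)/37))) = -12883/47644 + 40189/(7*(((1/37)*62060))) = -12883/47644 + 40189/(7*(62060/37)) = -12883/47644 + (40189/7)*(37/62060) = -12883/47644 + 1486993/434420 = 4078103852/1293594155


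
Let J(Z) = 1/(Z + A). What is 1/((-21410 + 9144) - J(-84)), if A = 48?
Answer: -36/441575 ≈ -8.1526e-5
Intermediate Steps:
J(Z) = 1/(48 + Z) (J(Z) = 1/(Z + 48) = 1/(48 + Z))
1/((-21410 + 9144) - J(-84)) = 1/((-21410 + 9144) - 1/(48 - 84)) = 1/(-12266 - 1/(-36)) = 1/(-12266 - 1*(-1/36)) = 1/(-12266 + 1/36) = 1/(-441575/36) = -36/441575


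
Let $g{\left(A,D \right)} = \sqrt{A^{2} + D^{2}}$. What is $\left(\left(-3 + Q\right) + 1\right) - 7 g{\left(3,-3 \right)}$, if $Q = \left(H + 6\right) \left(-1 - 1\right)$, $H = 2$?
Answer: $-18 - 21 \sqrt{2} \approx -47.698$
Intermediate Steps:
$Q = -16$ ($Q = \left(2 + 6\right) \left(-1 - 1\right) = 8 \left(-2\right) = -16$)
$\left(\left(-3 + Q\right) + 1\right) - 7 g{\left(3,-3 \right)} = \left(\left(-3 - 16\right) + 1\right) - 7 \sqrt{3^{2} + \left(-3\right)^{2}} = \left(-19 + 1\right) - 7 \sqrt{9 + 9} = -18 - 7 \sqrt{18} = -18 - 7 \cdot 3 \sqrt{2} = -18 - 21 \sqrt{2}$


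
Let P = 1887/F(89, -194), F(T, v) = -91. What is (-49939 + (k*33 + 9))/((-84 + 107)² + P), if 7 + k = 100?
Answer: -4264351/46252 ≈ -92.198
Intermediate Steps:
k = 93 (k = -7 + 100 = 93)
P = -1887/91 (P = 1887/(-91) = 1887*(-1/91) = -1887/91 ≈ -20.736)
(-49939 + (k*33 + 9))/((-84 + 107)² + P) = (-49939 + (93*33 + 9))/((-84 + 107)² - 1887/91) = (-49939 + (3069 + 9))/(23² - 1887/91) = (-49939 + 3078)/(529 - 1887/91) = -46861/46252/91 = -46861*91/46252 = -4264351/46252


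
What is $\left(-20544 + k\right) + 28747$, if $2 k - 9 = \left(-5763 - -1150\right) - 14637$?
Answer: $- \frac{2835}{2} \approx -1417.5$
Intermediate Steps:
$k = - \frac{19241}{2}$ ($k = \frac{9}{2} + \frac{\left(-5763 - -1150\right) - 14637}{2} = \frac{9}{2} + \frac{\left(-5763 + 1150\right) - 14637}{2} = \frac{9}{2} + \frac{-4613 - 14637}{2} = \frac{9}{2} + \frac{1}{2} \left(-19250\right) = \frac{9}{2} - 9625 = - \frac{19241}{2} \approx -9620.5$)
$\left(-20544 + k\right) + 28747 = \left(-20544 - \frac{19241}{2}\right) + 28747 = - \frac{60329}{2} + 28747 = - \frac{2835}{2}$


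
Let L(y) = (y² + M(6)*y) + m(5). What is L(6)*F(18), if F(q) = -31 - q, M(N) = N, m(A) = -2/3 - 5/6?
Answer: -6909/2 ≈ -3454.5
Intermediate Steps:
m(A) = -3/2 (m(A) = -2*⅓ - 5*⅙ = -⅔ - ⅚ = -3/2)
L(y) = -3/2 + y² + 6*y (L(y) = (y² + 6*y) - 3/2 = -3/2 + y² + 6*y)
L(6)*F(18) = (-3/2 + 6² + 6*6)*(-31 - 1*18) = (-3/2 + 36 + 36)*(-31 - 18) = (141/2)*(-49) = -6909/2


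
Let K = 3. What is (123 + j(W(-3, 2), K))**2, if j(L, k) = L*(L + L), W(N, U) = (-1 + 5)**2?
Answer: 403225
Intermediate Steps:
W(N, U) = 16 (W(N, U) = 4**2 = 16)
j(L, k) = 2*L**2 (j(L, k) = L*(2*L) = 2*L**2)
(123 + j(W(-3, 2), K))**2 = (123 + 2*16**2)**2 = (123 + 2*256)**2 = (123 + 512)**2 = 635**2 = 403225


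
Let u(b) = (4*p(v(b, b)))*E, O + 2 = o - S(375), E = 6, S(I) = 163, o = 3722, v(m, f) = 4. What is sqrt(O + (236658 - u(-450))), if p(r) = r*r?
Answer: sqrt(239831) ≈ 489.73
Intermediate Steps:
p(r) = r**2
O = 3557 (O = -2 + (3722 - 1*163) = -2 + (3722 - 163) = -2 + 3559 = 3557)
u(b) = 384 (u(b) = (4*4**2)*6 = (4*16)*6 = 64*6 = 384)
sqrt(O + (236658 - u(-450))) = sqrt(3557 + (236658 - 1*384)) = sqrt(3557 + (236658 - 384)) = sqrt(3557 + 236274) = sqrt(239831)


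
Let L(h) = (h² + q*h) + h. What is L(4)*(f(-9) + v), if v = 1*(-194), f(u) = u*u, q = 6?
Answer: -4972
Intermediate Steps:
f(u) = u²
L(h) = h² + 7*h (L(h) = (h² + 6*h) + h = h² + 7*h)
v = -194
L(4)*(f(-9) + v) = (4*(7 + 4))*((-9)² - 194) = (4*11)*(81 - 194) = 44*(-113) = -4972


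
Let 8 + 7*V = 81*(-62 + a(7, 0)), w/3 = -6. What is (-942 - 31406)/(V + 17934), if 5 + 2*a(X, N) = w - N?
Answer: -452872/239153 ≈ -1.8937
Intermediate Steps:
w = -18 (w = 3*(-6) = -18)
a(X, N) = -23/2 - N/2 (a(X, N) = -5/2 + (-18 - N)/2 = -5/2 + (-9 - N/2) = -23/2 - N/2)
V = -11923/14 (V = -8/7 + (81*(-62 + (-23/2 - 1/2*0)))/7 = -8/7 + (81*(-62 + (-23/2 + 0)))/7 = -8/7 + (81*(-62 - 23/2))/7 = -8/7 + (81*(-147/2))/7 = -8/7 + (1/7)*(-11907/2) = -8/7 - 1701/2 = -11923/14 ≈ -851.64)
(-942 - 31406)/(V + 17934) = (-942 - 31406)/(-11923/14 + 17934) = -32348/239153/14 = -32348*14/239153 = -452872/239153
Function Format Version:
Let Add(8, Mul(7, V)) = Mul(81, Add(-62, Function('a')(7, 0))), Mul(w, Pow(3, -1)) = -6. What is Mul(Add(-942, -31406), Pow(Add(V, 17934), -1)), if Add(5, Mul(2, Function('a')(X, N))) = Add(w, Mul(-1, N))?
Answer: Rational(-452872, 239153) ≈ -1.8937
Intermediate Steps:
w = -18 (w = Mul(3, -6) = -18)
Function('a')(X, N) = Add(Rational(-23, 2), Mul(Rational(-1, 2), N)) (Function('a')(X, N) = Add(Rational(-5, 2), Mul(Rational(1, 2), Add(-18, Mul(-1, N)))) = Add(Rational(-5, 2), Add(-9, Mul(Rational(-1, 2), N))) = Add(Rational(-23, 2), Mul(Rational(-1, 2), N)))
V = Rational(-11923, 14) (V = Add(Rational(-8, 7), Mul(Rational(1, 7), Mul(81, Add(-62, Add(Rational(-23, 2), Mul(Rational(-1, 2), 0)))))) = Add(Rational(-8, 7), Mul(Rational(1, 7), Mul(81, Add(-62, Add(Rational(-23, 2), 0))))) = Add(Rational(-8, 7), Mul(Rational(1, 7), Mul(81, Add(-62, Rational(-23, 2))))) = Add(Rational(-8, 7), Mul(Rational(1, 7), Mul(81, Rational(-147, 2)))) = Add(Rational(-8, 7), Mul(Rational(1, 7), Rational(-11907, 2))) = Add(Rational(-8, 7), Rational(-1701, 2)) = Rational(-11923, 14) ≈ -851.64)
Mul(Add(-942, -31406), Pow(Add(V, 17934), -1)) = Mul(Add(-942, -31406), Pow(Add(Rational(-11923, 14), 17934), -1)) = Mul(-32348, Pow(Rational(239153, 14), -1)) = Mul(-32348, Rational(14, 239153)) = Rational(-452872, 239153)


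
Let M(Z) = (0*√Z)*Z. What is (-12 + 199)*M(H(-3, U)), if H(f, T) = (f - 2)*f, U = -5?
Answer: 0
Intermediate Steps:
H(f, T) = f*(-2 + f) (H(f, T) = (-2 + f)*f = f*(-2 + f))
M(Z) = 0 (M(Z) = 0*Z = 0)
(-12 + 199)*M(H(-3, U)) = (-12 + 199)*0 = 187*0 = 0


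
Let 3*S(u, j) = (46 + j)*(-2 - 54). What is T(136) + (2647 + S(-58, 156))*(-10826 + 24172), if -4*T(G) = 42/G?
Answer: -12237107615/816 ≈ -1.4996e+7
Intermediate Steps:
S(u, j) = -2576/3 - 56*j/3 (S(u, j) = ((46 + j)*(-2 - 54))/3 = ((46 + j)*(-56))/3 = (-2576 - 56*j)/3 = -2576/3 - 56*j/3)
T(G) = -21/(2*G)
T(136) + (2647 + S(-58, 156))*(-10826 + 24172) = -21/2/136 + (2647 + (-2576/3 - 56/3*156))*(-10826 + 24172) = -21/2*1/136 + (2647 + (-2576/3 - 2912))*13346 = -21/272 + (2647 - 11312/3)*13346 = -21/272 - 3371/3*13346 = -21/272 - 44989366/3 = -12237107615/816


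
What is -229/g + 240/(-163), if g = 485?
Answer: -153727/79055 ≈ -1.9446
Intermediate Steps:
-229/g + 240/(-163) = -229/485 + 240/(-163) = -229*1/485 + 240*(-1/163) = -229/485 - 240/163 = -153727/79055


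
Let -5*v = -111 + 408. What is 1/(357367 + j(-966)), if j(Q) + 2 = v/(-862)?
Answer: 4310/1540243447 ≈ 2.7983e-6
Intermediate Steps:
v = -297/5 (v = -(-111 + 408)/5 = -⅕*297 = -297/5 ≈ -59.400)
j(Q) = -8323/4310 (j(Q) = -2 - 297/5/(-862) = -2 - 297/5*(-1/862) = -2 + 297/4310 = -8323/4310)
1/(357367 + j(-966)) = 1/(357367 - 8323/4310) = 1/(1540243447/4310) = 4310/1540243447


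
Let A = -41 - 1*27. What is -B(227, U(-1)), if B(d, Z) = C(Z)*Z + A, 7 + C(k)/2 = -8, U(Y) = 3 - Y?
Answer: 188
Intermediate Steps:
A = -68 (A = -41 - 27 = -68)
C(k) = -30 (C(k) = -14 + 2*(-8) = -14 - 16 = -30)
B(d, Z) = -68 - 30*Z (B(d, Z) = -30*Z - 68 = -68 - 30*Z)
-B(227, U(-1)) = -(-68 - 30*(3 - 1*(-1))) = -(-68 - 30*(3 + 1)) = -(-68 - 30*4) = -(-68 - 120) = -1*(-188) = 188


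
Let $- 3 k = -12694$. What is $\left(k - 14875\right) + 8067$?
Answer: $- \frac{7730}{3} \approx -2576.7$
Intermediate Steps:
$k = \frac{12694}{3}$ ($k = \left(- \frac{1}{3}\right) \left(-12694\right) = \frac{12694}{3} \approx 4231.3$)
$\left(k - 14875\right) + 8067 = \left(\frac{12694}{3} - 14875\right) + 8067 = - \frac{31931}{3} + 8067 = - \frac{7730}{3}$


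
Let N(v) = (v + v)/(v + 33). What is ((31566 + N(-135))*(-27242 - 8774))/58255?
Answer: -19328598672/990335 ≈ -19517.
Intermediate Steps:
N(v) = 2*v/(33 + v) (N(v) = (2*v)/(33 + v) = 2*v/(33 + v))
((31566 + N(-135))*(-27242 - 8774))/58255 = ((31566 + 2*(-135)/(33 - 135))*(-27242 - 8774))/58255 = ((31566 + 2*(-135)/(-102))*(-36016))*(1/58255) = ((31566 + 2*(-135)*(-1/102))*(-36016))*(1/58255) = ((31566 + 45/17)*(-36016))*(1/58255) = ((536667/17)*(-36016))*(1/58255) = -19328598672/17*1/58255 = -19328598672/990335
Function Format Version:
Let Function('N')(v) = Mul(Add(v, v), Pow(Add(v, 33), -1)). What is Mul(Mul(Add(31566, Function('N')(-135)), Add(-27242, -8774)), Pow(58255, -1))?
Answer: Rational(-19328598672, 990335) ≈ -19517.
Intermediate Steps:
Function('N')(v) = Mul(2, v, Pow(Add(33, v), -1)) (Function('N')(v) = Mul(Mul(2, v), Pow(Add(33, v), -1)) = Mul(2, v, Pow(Add(33, v), -1)))
Mul(Mul(Add(31566, Function('N')(-135)), Add(-27242, -8774)), Pow(58255, -1)) = Mul(Mul(Add(31566, Mul(2, -135, Pow(Add(33, -135), -1))), Add(-27242, -8774)), Pow(58255, -1)) = Mul(Mul(Add(31566, Mul(2, -135, Pow(-102, -1))), -36016), Rational(1, 58255)) = Mul(Mul(Add(31566, Mul(2, -135, Rational(-1, 102))), -36016), Rational(1, 58255)) = Mul(Mul(Add(31566, Rational(45, 17)), -36016), Rational(1, 58255)) = Mul(Mul(Rational(536667, 17), -36016), Rational(1, 58255)) = Mul(Rational(-19328598672, 17), Rational(1, 58255)) = Rational(-19328598672, 990335)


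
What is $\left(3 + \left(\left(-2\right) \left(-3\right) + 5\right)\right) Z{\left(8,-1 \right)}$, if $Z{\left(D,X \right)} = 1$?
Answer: $14$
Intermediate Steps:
$\left(3 + \left(\left(-2\right) \left(-3\right) + 5\right)\right) Z{\left(8,-1 \right)} = \left(3 + \left(\left(-2\right) \left(-3\right) + 5\right)\right) 1 = \left(3 + \left(6 + 5\right)\right) 1 = \left(3 + 11\right) 1 = 14 \cdot 1 = 14$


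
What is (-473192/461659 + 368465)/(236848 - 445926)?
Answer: -170104710243/96522740402 ≈ -1.7623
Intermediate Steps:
(-473192/461659 + 368465)/(236848 - 445926) = (-473192*1/461659 + 368465)/(-209078) = (-473192/461659 + 368465)*(-1/209078) = (170104710243/461659)*(-1/209078) = -170104710243/96522740402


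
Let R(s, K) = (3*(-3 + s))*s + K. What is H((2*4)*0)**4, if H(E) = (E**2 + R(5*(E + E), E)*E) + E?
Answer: 0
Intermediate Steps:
R(s, K) = K + s*(-9 + 3*s) (R(s, K) = (-9 + 3*s)*s + K = s*(-9 + 3*s) + K = K + s*(-9 + 3*s))
H(E) = E + E**2 + E*(-89*E + 300*E**2) (H(E) = (E**2 + (E - 45*(E + E) + 3*(5*(E + E))**2)*E) + E = (E**2 + (E - 45*2*E + 3*(5*(2*E))**2)*E) + E = (E**2 + (E - 90*E + 3*(10*E)**2)*E) + E = (E**2 + (E - 90*E + 3*(100*E**2))*E) + E = (E**2 + (E - 90*E + 300*E**2)*E) + E = (E**2 + (-89*E + 300*E**2)*E) + E = (E**2 + E*(-89*E + 300*E**2)) + E = E + E**2 + E*(-89*E + 300*E**2))
H((2*4)*0)**4 = (((2*4)*0)*(1 - 88*2*4*0 + 300*((2*4)*0)**2))**4 = ((8*0)*(1 - 704*0 + 300*(8*0)**2))**4 = (0*(1 - 88*0 + 300*0**2))**4 = (0*(1 + 0 + 300*0))**4 = (0*(1 + 0 + 0))**4 = (0*1)**4 = 0**4 = 0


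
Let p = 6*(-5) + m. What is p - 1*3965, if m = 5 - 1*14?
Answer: -4004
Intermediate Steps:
m = -9 (m = 5 - 14 = -9)
p = -39 (p = 6*(-5) - 9 = -30 - 9 = -39)
p - 1*3965 = -39 - 1*3965 = -39 - 3965 = -4004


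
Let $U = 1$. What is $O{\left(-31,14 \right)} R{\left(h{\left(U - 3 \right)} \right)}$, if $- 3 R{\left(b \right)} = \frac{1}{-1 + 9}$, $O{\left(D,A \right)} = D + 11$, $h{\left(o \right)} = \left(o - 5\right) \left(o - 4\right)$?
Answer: $\frac{5}{6} \approx 0.83333$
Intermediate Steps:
$h{\left(o \right)} = \left(-5 + o\right) \left(-4 + o\right)$
$O{\left(D,A \right)} = 11 + D$
$R{\left(b \right)} = - \frac{1}{24}$ ($R{\left(b \right)} = - \frac{1}{3 \left(-1 + 9\right)} = - \frac{1}{3 \cdot 8} = \left(- \frac{1}{3}\right) \frac{1}{8} = - \frac{1}{24}$)
$O{\left(-31,14 \right)} R{\left(h{\left(U - 3 \right)} \right)} = \left(11 - 31\right) \left(- \frac{1}{24}\right) = \left(-20\right) \left(- \frac{1}{24}\right) = \frac{5}{6}$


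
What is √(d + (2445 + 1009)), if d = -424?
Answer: √3030 ≈ 55.045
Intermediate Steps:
√(d + (2445 + 1009)) = √(-424 + (2445 + 1009)) = √(-424 + 3454) = √3030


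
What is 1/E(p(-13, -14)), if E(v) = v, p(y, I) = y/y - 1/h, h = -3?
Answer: ¾ ≈ 0.75000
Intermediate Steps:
p(y, I) = 4/3 (p(y, I) = y/y - 1/(-3) = 1 - 1*(-⅓) = 1 + ⅓ = 4/3)
1/E(p(-13, -14)) = 1/(4/3) = ¾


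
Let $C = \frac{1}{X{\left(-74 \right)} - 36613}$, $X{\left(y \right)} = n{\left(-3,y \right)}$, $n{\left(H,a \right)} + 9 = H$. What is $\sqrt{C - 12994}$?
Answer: $\frac{i \sqrt{697201192715}}{7325} \approx 113.99 i$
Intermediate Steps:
$n{\left(H,a \right)} = -9 + H$
$X{\left(y \right)} = -12$ ($X{\left(y \right)} = -9 - 3 = -12$)
$C = - \frac{1}{36625}$ ($C = \frac{1}{-12 - 36613} = \frac{1}{-36625} = - \frac{1}{36625} \approx -2.7304 \cdot 10^{-5}$)
$\sqrt{C - 12994} = \sqrt{- \frac{1}{36625} - 12994} = \sqrt{- \frac{475905251}{36625}} = \frac{i \sqrt{697201192715}}{7325}$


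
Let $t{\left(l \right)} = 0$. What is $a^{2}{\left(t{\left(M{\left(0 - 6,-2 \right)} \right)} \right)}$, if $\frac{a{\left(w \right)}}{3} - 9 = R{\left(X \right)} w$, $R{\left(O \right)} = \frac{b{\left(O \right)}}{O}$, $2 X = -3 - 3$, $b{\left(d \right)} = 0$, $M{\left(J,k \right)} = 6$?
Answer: $729$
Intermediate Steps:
$X = -3$ ($X = \frac{-3 - 3}{2} = \frac{1}{2} \left(-6\right) = -3$)
$R{\left(O \right)} = 0$ ($R{\left(O \right)} = \frac{0}{O} = 0$)
$a{\left(w \right)} = 27$ ($a{\left(w \right)} = 27 + 3 \cdot 0 w = 27 + 3 \cdot 0 = 27 + 0 = 27$)
$a^{2}{\left(t{\left(M{\left(0 - 6,-2 \right)} \right)} \right)} = 27^{2} = 729$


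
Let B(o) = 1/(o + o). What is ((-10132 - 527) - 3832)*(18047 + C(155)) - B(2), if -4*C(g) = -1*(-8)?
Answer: -1045960381/4 ≈ -2.6149e+8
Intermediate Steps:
C(g) = -2 (C(g) = -(-1)*(-8)/4 = -1/4*8 = -2)
B(o) = 1/(2*o)
((-10132 - 527) - 3832)*(18047 + C(155)) - B(2) = ((-10132 - 527) - 3832)*(18047 - 2) - 1/(2*2) = (-10659 - 3832)*18045 - 1/(2*2) = -14491*18045 - 1*1/4 = -261490095 - 1/4 = -1045960381/4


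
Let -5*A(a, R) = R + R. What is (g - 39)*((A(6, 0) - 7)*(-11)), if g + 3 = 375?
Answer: 25641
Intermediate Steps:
g = 372 (g = -3 + 375 = 372)
A(a, R) = -2*R/5 (A(a, R) = -(R + R)/5 = -2*R/5)
(g - 39)*((A(6, 0) - 7)*(-11)) = (372 - 39)*((-⅖*0 - 7)*(-11)) = 333*((0 - 7)*(-11)) = 333*(-7*(-11)) = 333*77 = 25641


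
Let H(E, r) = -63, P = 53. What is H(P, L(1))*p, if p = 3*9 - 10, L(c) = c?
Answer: -1071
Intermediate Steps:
p = 17 (p = 27 - 10 = 17)
H(P, L(1))*p = -63*17 = -1071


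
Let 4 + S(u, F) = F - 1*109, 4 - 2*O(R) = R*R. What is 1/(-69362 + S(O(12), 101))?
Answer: -1/69374 ≈ -1.4415e-5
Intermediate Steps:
O(R) = 2 - R**2/2 (O(R) = 2 - R*R/2 = 2 - R**2/2)
S(u, F) = -113 + F (S(u, F) = -4 + (F - 1*109) = -4 + (F - 109) = -4 + (-109 + F) = -113 + F)
1/(-69362 + S(O(12), 101)) = 1/(-69362 + (-113 + 101)) = 1/(-69362 - 12) = 1/(-69374) = -1/69374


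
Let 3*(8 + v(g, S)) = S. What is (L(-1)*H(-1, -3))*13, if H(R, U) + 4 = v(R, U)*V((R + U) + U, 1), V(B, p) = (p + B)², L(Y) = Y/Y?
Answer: -4264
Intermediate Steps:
v(g, S) = -8 + S/3
L(Y) = 1
V(B, p) = (B + p)²
H(R, U) = -4 + (1 + R + 2*U)²*(-8 + U/3) (H(R, U) = -4 + (-8 + U/3)*(((R + U) + U) + 1)² = -4 + (-8 + U/3)*((R + 2*U) + 1)² = -4 + (-8 + U/3)*(1 + R + 2*U)² = -4 + (1 + R + 2*U)²*(-8 + U/3))
(L(-1)*H(-1, -3))*13 = (1*(-4 + (1 - 1 + 2*(-3))²*(-24 - 3)/3))*13 = (1*(-4 + (⅓)*(1 - 1 - 6)²*(-27)))*13 = (1*(-4 + (⅓)*(-6)²*(-27)))*13 = (1*(-4 + (⅓)*36*(-27)))*13 = (1*(-4 - 324))*13 = (1*(-328))*13 = -328*13 = -4264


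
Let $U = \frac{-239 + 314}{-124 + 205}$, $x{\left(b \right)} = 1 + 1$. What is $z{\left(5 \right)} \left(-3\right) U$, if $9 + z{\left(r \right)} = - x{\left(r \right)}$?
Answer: $\frac{275}{9} \approx 30.556$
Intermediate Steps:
$x{\left(b \right)} = 2$
$z{\left(r \right)} = -11$ ($z{\left(r \right)} = -9 - 2 = -11$)
$U = \frac{25}{27}$ ($U = \frac{75}{81} = 75 \cdot \frac{1}{81} = \frac{25}{27} \approx 0.92593$)
$z{\left(5 \right)} \left(-3\right) U = \left(-11\right) \left(-3\right) \frac{25}{27} = 33 \cdot \frac{25}{27} = \frac{275}{9}$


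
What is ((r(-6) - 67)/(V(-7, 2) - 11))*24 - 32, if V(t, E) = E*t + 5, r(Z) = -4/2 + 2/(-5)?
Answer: 1282/25 ≈ 51.280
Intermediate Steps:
r(Z) = -12/5 (r(Z) = -4*½ + 2*(-⅕) = -2 - ⅖ = -12/5)
V(t, E) = 5 + E*t
((r(-6) - 67)/(V(-7, 2) - 11))*24 - 32 = ((-12/5 - 67)/((5 + 2*(-7)) - 11))*24 - 32 = -347/(5*((5 - 14) - 11))*24 - 32 = -347/(5*(-9 - 11))*24 - 32 = -347/5/(-20)*24 - 32 = -347/5*(-1/20)*24 - 32 = (347/100)*24 - 32 = 2082/25 - 32 = 1282/25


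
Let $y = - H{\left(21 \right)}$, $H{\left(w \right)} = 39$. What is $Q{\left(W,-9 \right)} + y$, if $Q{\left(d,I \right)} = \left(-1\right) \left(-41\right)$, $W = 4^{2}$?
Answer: $2$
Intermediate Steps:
$W = 16$
$y = -39$ ($y = \left(-1\right) 39 = -39$)
$Q{\left(d,I \right)} = 41$
$Q{\left(W,-9 \right)} + y = 41 - 39 = 2$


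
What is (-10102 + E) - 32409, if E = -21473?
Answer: -63984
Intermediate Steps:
(-10102 + E) - 32409 = (-10102 - 21473) - 32409 = -31575 - 32409 = -63984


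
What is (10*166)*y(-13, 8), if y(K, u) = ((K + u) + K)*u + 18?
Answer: -209160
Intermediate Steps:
y(K, u) = 18 + u*(u + 2*K) (y(K, u) = (u + 2*K)*u + 18 = u*(u + 2*K) + 18 = 18 + u*(u + 2*K))
(10*166)*y(-13, 8) = (10*166)*(18 + 8**2 + 2*(-13)*8) = 1660*(18 + 64 - 208) = 1660*(-126) = -209160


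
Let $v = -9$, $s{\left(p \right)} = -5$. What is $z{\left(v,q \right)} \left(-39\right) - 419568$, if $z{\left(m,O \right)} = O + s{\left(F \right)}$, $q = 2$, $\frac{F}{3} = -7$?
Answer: $-419451$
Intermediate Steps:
$F = -21$ ($F = 3 \left(-7\right) = -21$)
$z{\left(m,O \right)} = -5 + O$ ($z{\left(m,O \right)} = O - 5 = -5 + O$)
$z{\left(v,q \right)} \left(-39\right) - 419568 = \left(-5 + 2\right) \left(-39\right) - 419568 = \left(-3\right) \left(-39\right) - 419568 = 117 - 419568 = -419451$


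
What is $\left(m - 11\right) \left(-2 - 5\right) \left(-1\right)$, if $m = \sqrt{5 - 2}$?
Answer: $-77 + 7 \sqrt{3} \approx -64.876$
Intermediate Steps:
$m = \sqrt{3} \approx 1.732$
$\left(m - 11\right) \left(-2 - 5\right) \left(-1\right) = \left(\sqrt{3} - 11\right) \left(-2 - 5\right) \left(-1\right) = \left(\sqrt{3} - 11\right) \left(\left(-7\right) \left(-1\right)\right) = \left(\sqrt{3} - 11\right) 7 = \left(-11 + \sqrt{3}\right) 7 = -77 + 7 \sqrt{3}$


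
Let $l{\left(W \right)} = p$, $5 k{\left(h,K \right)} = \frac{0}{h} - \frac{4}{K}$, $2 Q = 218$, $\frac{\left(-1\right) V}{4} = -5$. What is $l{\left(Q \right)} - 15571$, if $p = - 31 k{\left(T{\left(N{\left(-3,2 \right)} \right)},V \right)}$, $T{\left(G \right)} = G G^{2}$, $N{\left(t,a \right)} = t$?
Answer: $- \frac{389244}{25} \approx -15570.0$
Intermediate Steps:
$V = 20$ ($V = \left(-4\right) \left(-5\right) = 20$)
$Q = 109$ ($Q = \frac{1}{2} \cdot 218 = 109$)
$T{\left(G \right)} = G^{3}$
$k{\left(h,K \right)} = - \frac{4}{5 K}$ ($k{\left(h,K \right)} = \frac{\frac{0}{h} - \frac{4}{K}}{5} = \frac{0 - \frac{4}{K}}{5} = \frac{\left(-4\right) \frac{1}{K}}{5} = - \frac{4}{5 K}$)
$p = \frac{31}{25}$ ($p = - 31 \left(- \frac{4}{5 \cdot 20}\right) = - 31 \left(\left(- \frac{4}{5}\right) \frac{1}{20}\right) = \left(-31\right) \left(- \frac{1}{25}\right) = \frac{31}{25} \approx 1.24$)
$l{\left(W \right)} = \frac{31}{25}$
$l{\left(Q \right)} - 15571 = \frac{31}{25} - 15571 = - \frac{389244}{25}$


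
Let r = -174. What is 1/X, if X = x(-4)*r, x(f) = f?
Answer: 1/696 ≈ 0.0014368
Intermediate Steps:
X = 696 (X = -4*(-174) = 696)
1/X = 1/696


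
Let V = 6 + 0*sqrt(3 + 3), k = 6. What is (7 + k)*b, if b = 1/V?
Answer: 13/6 ≈ 2.1667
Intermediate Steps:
V = 6 (V = 6 + 0*sqrt(6) = 6 + 0 = 6)
b = 1/6 ≈ 0.16667
(7 + k)*b = (7 + 6)*(1/6) = 13*(1/6) = 13/6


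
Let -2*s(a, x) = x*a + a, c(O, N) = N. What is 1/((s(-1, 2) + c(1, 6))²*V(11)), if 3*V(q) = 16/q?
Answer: 11/300 ≈ 0.036667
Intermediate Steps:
V(q) = 16/(3*q) (V(q) = (16/q)/3 = 16/(3*q))
s(a, x) = -a/2 - a*x/2 (s(a, x) = -(x*a + a)/2 = -(a*x + a)/2 = -(a + a*x)/2 = -a/2 - a*x/2)
1/((s(-1, 2) + c(1, 6))²*V(11)) = 1/((-½*(-1)*(1 + 2) + 6)²*((16/3)/11)) = 1/((-½*(-1)*3 + 6)²*((16/3)*(1/11))) = 1/((3/2 + 6)²*(16/33)) = 1/((15/2)²*(16/33)) = 1/((225/4)*(16/33)) = 1/(300/11) = 11/300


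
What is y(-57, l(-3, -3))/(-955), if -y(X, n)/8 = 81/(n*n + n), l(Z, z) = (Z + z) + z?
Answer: 9/955 ≈ 0.0094241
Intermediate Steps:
l(Z, z) = Z + 2*z
y(X, n) = -648/(n + n²) (y(X, n) = -648/(n*n + n) = -648/(n² + n) = -648/(n + n²))
y(-57, l(-3, -3))/(-955) = -648/((-3 + 2*(-3))*(1 + (-3 + 2*(-3))))/(-955) = -648/((-3 - 6)*(1 + (-3 - 6)))*(-1/955) = -648/(-9*(1 - 9))*(-1/955) = -648*(-⅑)/(-8)*(-1/955) = -648*(-⅑)*(-⅛)*(-1/955) = -9*(-1/955) = 9/955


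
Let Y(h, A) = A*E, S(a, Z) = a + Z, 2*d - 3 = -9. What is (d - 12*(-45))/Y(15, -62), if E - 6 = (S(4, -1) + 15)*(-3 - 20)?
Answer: 179/8432 ≈ 0.021229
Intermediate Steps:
d = -3 (d = 3/2 + (½)*(-9) = 3/2 - 9/2 = -3)
S(a, Z) = Z + a
E = -408 (E = 6 + ((-1 + 4) + 15)*(-3 - 20) = 6 + (3 + 15)*(-23) = 6 + 18*(-23) = 6 - 414 = -408)
Y(h, A) = -408*A (Y(h, A) = A*(-408) = -408*A)
(d - 12*(-45))/Y(15, -62) = (-3 - 12*(-45))/((-408*(-62))) = (-3 + 540)/25296 = 537*(1/25296) = 179/8432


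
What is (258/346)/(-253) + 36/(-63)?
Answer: -175979/306383 ≈ -0.57438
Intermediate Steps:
(258/346)/(-253) + 36/(-63) = (258*(1/346))*(-1/253) + 36*(-1/63) = (129/173)*(-1/253) - 4/7 = -129/43769 - 4/7 = -175979/306383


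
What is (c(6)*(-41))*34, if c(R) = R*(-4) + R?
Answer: 25092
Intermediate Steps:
c(R) = -3*R (c(R) = -4*R + R = -3*R)
(c(6)*(-41))*34 = (-3*6*(-41))*34 = -18*(-41)*34 = 738*34 = 25092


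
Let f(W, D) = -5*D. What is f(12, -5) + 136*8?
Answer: 1113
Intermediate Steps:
f(12, -5) + 136*8 = -5*(-5) + 136*8 = 25 + 1088 = 1113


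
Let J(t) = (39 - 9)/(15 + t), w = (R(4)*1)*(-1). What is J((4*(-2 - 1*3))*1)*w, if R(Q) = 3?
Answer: 18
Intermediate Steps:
w = -3 (w = (3*1)*(-1) = 3*(-1) = -3)
J(t) = 30/(15 + t)
J((4*(-2 - 1*3))*1)*w = (30/(15 + (4*(-2 - 1*3))*1))*(-3) = (30/(15 + (4*(-2 - 3))*1))*(-3) = (30/(15 + (4*(-5))*1))*(-3) = (30/(15 - 20*1))*(-3) = (30/(15 - 20))*(-3) = (30/(-5))*(-3) = (30*(-⅕))*(-3) = -6*(-3) = 18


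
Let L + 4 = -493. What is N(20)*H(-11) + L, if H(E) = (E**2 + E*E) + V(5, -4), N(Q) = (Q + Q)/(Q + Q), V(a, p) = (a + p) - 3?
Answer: -257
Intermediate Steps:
L = -497 (L = -4 - 493 = -497)
V(a, p) = -3 + a + p
N(Q) = 1 (N(Q) = (2*Q)/((2*Q)) = (2*Q)*(1/(2*Q)) = 1)
H(E) = -2 + 2*E**2 (H(E) = (E**2 + E*E) + (-3 + 5 - 4) = (E**2 + E**2) - 2 = 2*E**2 - 2 = -2 + 2*E**2)
N(20)*H(-11) + L = 1*(-2 + 2*(-11)**2) - 497 = 1*(-2 + 2*121) - 497 = 1*(-2 + 242) - 497 = 1*240 - 497 = 240 - 497 = -257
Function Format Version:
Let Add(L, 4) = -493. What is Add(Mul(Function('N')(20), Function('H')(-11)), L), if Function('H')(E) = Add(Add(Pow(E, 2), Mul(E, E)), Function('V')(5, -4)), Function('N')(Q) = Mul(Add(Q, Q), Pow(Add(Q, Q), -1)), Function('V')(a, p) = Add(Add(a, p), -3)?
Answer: -257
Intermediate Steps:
L = -497 (L = Add(-4, -493) = -497)
Function('V')(a, p) = Add(-3, a, p)
Function('N')(Q) = 1 (Function('N')(Q) = Mul(Mul(2, Q), Pow(Mul(2, Q), -1)) = Mul(Mul(2, Q), Mul(Rational(1, 2), Pow(Q, -1))) = 1)
Function('H')(E) = Add(-2, Mul(2, Pow(E, 2))) (Function('H')(E) = Add(Add(Pow(E, 2), Mul(E, E)), Add(-3, 5, -4)) = Add(Add(Pow(E, 2), Pow(E, 2)), -2) = Add(Mul(2, Pow(E, 2)), -2) = Add(-2, Mul(2, Pow(E, 2))))
Add(Mul(Function('N')(20), Function('H')(-11)), L) = Add(Mul(1, Add(-2, Mul(2, Pow(-11, 2)))), -497) = Add(Mul(1, Add(-2, Mul(2, 121))), -497) = Add(Mul(1, Add(-2, 242)), -497) = Add(Mul(1, 240), -497) = Add(240, -497) = -257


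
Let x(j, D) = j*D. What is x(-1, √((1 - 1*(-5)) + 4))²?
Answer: 10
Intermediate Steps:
x(j, D) = D*j
x(-1, √((1 - 1*(-5)) + 4))² = (√((1 - 1*(-5)) + 4)*(-1))² = (√((1 + 5) + 4)*(-1))² = (√(6 + 4)*(-1))² = (√10*(-1))² = (-√10)² = 10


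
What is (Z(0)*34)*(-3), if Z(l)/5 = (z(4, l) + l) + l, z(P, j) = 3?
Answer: -1530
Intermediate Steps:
Z(l) = 15 + 10*l (Z(l) = 5*((3 + l) + l) = 5*(3 + 2*l) = 15 + 10*l)
(Z(0)*34)*(-3) = ((15 + 10*0)*34)*(-3) = ((15 + 0)*34)*(-3) = (15*34)*(-3) = 510*(-3) = -1530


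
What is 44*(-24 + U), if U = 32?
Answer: 352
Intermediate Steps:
44*(-24 + U) = 44*(-24 + 32) = 44*8 = 352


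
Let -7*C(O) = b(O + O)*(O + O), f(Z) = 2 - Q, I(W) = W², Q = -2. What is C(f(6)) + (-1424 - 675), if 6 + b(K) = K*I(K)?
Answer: -18741/7 ≈ -2677.3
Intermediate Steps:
f(Z) = 4 (f(Z) = 2 - 1*(-2) = 2 + 2 = 4)
b(K) = -6 + K³ (b(K) = -6 + K*K² = -6 + K³)
C(O) = -2*O*(-6 + 8*O³)/7 (C(O) = -(-6 + (O + O)³)*(O + O)/7 = -(-6 + (2*O)³)*2*O/7 = -(-6 + 8*O³)*2*O/7 = -2*O*(-6 + 8*O³)/7)
C(f(6)) + (-1424 - 675) = (4/7)*4*(3 - 4*4³) + (-1424 - 675) = (4/7)*4*(3 - 4*64) - 2099 = (4/7)*4*(3 - 256) - 2099 = (4/7)*4*(-253) - 2099 = -4048/7 - 2099 = -18741/7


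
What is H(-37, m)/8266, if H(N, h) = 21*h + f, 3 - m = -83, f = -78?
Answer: 864/4133 ≈ 0.20905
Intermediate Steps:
m = 86 (m = 3 - 1*(-83) = 3 + 83 = 86)
H(N, h) = -78 + 21*h (H(N, h) = 21*h - 78 = -78 + 21*h)
H(-37, m)/8266 = (-78 + 21*86)/8266 = (-78 + 1806)*(1/8266) = 1728*(1/8266) = 864/4133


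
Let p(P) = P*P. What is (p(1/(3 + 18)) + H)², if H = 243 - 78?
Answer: 5294890756/194481 ≈ 27226.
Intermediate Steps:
H = 165
p(P) = P²
(p(1/(3 + 18)) + H)² = ((1/(3 + 18))² + 165)² = ((1/21)² + 165)² = (1/441 + 165)² = (72766/441)² = 5294890756/194481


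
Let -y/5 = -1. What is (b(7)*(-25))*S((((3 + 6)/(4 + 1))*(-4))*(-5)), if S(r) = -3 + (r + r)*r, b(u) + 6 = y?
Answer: 64725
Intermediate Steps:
y = 5 (y = -5*(-1) = 5)
b(u) = -1 (b(u) = -6 + 5 = -1)
S(r) = -3 + 2*r² (S(r) = -3 + (2*r)*r = -3 + 2*r²)
(b(7)*(-25))*S((((3 + 6)/(4 + 1))*(-4))*(-5)) = (-1*(-25))*(-3 + 2*((((3 + 6)/(4 + 1))*(-4))*(-5))²) = 25*(-3 + 2*(((9/5)*(-4))*(-5))²) = 25*(-3 + 2*(-36/5*(-5))²) = 25*(-3 + 2*36²) = 25*(-3 + 2*1296) = 25*(-3 + 2592) = 25*2589 = 64725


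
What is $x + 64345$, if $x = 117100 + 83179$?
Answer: $264624$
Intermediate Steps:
$x = 200279$
$x + 64345 = 200279 + 64345 = 264624$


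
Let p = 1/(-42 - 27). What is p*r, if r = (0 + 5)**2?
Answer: -25/69 ≈ -0.36232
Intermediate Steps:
p = -1/69 (p = 1/(-69) = -1/69 ≈ -0.014493)
r = 25 (r = 5**2 = 25)
p*r = -1/69*25 = -25/69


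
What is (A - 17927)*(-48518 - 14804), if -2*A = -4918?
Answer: 979464696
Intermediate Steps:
A = 2459 (A = -1/2*(-4918) = 2459)
(A - 17927)*(-48518 - 14804) = (2459 - 17927)*(-48518 - 14804) = -15468*(-63322) = 979464696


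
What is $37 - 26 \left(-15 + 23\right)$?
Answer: $-171$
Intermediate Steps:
$37 - 26 \left(-15 + 23\right) = 37 - 208 = -171$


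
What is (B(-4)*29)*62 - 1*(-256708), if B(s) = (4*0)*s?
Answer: 256708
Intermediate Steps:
B(s) = 0 (B(s) = 0*s = 0)
(B(-4)*29)*62 - 1*(-256708) = (0*29)*62 - 1*(-256708) = 0*62 + 256708 = 0 + 256708 = 256708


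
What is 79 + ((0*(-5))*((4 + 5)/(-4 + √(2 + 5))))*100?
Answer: 79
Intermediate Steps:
79 + ((0*(-5))*((4 + 5)/(-4 + √(2 + 5))))*100 = 79 + (0*(9/(-4 + √7)))*100 = 79 + 0*100 = 79 + 0 = 79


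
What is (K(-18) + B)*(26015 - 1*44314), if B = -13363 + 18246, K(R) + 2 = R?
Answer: -88988037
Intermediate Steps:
K(R) = -2 + R
B = 4883
(K(-18) + B)*(26015 - 1*44314) = ((-2 - 18) + 4883)*(26015 - 1*44314) = (-20 + 4883)*(26015 - 44314) = 4863*(-18299) = -88988037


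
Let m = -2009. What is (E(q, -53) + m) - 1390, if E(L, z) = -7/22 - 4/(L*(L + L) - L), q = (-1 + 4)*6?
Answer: -23557319/6930 ≈ -3399.3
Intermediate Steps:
q = 18 (q = 3*6 = 18)
E(L, z) = -7/22 - 4/(-L + 2*L²) (E(L, z) = -7*1/22 - 4/(L*(2*L) - L) = -7/22 - 4/(2*L² - L) = -7/22 - 4/(-L + 2*L²))
(E(q, -53) + m) - 1390 = ((1/22)*(-88 - 14*18² + 7*18)/(18*(-1 + 2*18)) - 2009) - 1390 = ((1/22)*(1/18)*(-88 - 14*324 + 126)/(-1 + 36) - 2009) - 1390 = ((1/22)*(1/18)*(-88 - 4536 + 126)/35 - 2009) - 1390 = ((1/22)*(1/18)*(1/35)*(-4498) - 2009) - 1390 = (-2249/6930 - 2009) - 1390 = -13924619/6930 - 1390 = -23557319/6930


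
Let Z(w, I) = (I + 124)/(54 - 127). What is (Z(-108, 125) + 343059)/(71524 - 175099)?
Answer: -8347686/2520325 ≈ -3.3121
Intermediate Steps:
Z(w, I) = -124/73 - I/73 (Z(w, I) = (124 + I)/(-73) = (124 + I)*(-1/73) = -124/73 - I/73)
(Z(-108, 125) + 343059)/(71524 - 175099) = ((-124/73 - 1/73*125) + 343059)/(71524 - 175099) = ((-124/73 - 125/73) + 343059)/(-103575) = (-249/73 + 343059)*(-1/103575) = (25043058/73)*(-1/103575) = -8347686/2520325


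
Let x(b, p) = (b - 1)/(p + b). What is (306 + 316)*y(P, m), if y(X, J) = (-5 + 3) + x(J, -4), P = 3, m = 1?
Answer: -1244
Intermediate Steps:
x(b, p) = (-1 + b)/(b + p)
y(X, J) = -2 + (-1 + J)/(-4 + J) (y(X, J) = (-5 + 3) + (-1 + J)/(J - 4) = -2 + (-1 + J)/(-4 + J))
(306 + 316)*y(P, m) = (306 + 316)*((7 - 1*1)/(-4 + 1)) = 622*((7 - 1)/(-3)) = 622*(-⅓*6) = 622*(-2) = -1244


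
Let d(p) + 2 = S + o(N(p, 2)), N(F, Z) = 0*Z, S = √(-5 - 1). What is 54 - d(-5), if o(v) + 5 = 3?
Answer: 58 - I*√6 ≈ 58.0 - 2.4495*I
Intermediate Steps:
S = I*√6 (S = √(-6) = I*√6 ≈ 2.4495*I)
N(F, Z) = 0
o(v) = -2 (o(v) = -5 + 3 = -2)
d(p) = -4 + I*√6 (d(p) = -2 + (I*√6 - 2) = -2 + (-2 + I*√6) = -4 + I*√6)
54 - d(-5) = 54 - (-4 + I*√6) = 54 + (4 - I*√6) = 58 - I*√6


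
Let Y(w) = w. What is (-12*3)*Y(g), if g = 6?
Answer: -216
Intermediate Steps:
(-12*3)*Y(g) = -12*3*6 = -36*6 = -216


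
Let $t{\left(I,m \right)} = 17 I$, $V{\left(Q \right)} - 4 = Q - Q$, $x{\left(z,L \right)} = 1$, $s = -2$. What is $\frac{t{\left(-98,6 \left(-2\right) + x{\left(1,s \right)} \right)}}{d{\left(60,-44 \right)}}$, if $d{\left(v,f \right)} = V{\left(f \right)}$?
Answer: $- \frac{833}{2} \approx -416.5$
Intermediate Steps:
$V{\left(Q \right)} = 4$ ($V{\left(Q \right)} = 4 + \left(Q - Q\right) = 4 + 0 = 4$)
$d{\left(v,f \right)} = 4$
$\frac{t{\left(-98,6 \left(-2\right) + x{\left(1,s \right)} \right)}}{d{\left(60,-44 \right)}} = \frac{17 \left(-98\right)}{4} = \left(-1666\right) \frac{1}{4} = - \frac{833}{2}$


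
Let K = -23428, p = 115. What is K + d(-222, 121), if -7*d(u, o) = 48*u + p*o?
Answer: -167255/7 ≈ -23894.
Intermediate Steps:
d(u, o) = -115*o/7 - 48*u/7 (d(u, o) = -(48*u + 115*o)/7 = -115*o/7 - 48*u/7)
K + d(-222, 121) = -23428 + (-115/7*121 - 48/7*(-222)) = -23428 + (-13915/7 + 10656/7) = -23428 - 3259/7 = -167255/7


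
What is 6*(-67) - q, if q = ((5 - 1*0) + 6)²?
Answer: -523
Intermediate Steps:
q = 121 (q = ((5 + 0) + 6)² = (5 + 6)² = 11² = 121)
6*(-67) - q = 6*(-67) - 1*121 = -402 - 121 = -523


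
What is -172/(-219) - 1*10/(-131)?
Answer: 24722/28689 ≈ 0.86172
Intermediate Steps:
-172/(-219) - 1*10/(-131) = -172*(-1/219) - 10*(-1/131) = 172/219 + 10/131 = 24722/28689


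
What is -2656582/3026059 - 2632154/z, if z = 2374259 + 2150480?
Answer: -19985393483184/13692127173601 ≈ -1.4596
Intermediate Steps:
z = 4524739
-2656582/3026059 - 2632154/z = -2656582/3026059 - 2632154/4524739 = -19985393483184/13692127173601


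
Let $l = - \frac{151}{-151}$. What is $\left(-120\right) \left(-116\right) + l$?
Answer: $13921$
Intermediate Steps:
$l = 1$ ($l = \left(-151\right) \left(- \frac{1}{151}\right) = 1$)
$\left(-120\right) \left(-116\right) + l = \left(-120\right) \left(-116\right) + 1 = 13920 + 1 = 13921$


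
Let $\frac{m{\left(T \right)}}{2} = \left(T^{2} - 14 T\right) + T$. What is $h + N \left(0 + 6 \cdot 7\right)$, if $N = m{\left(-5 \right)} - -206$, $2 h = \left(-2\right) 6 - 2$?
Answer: $16205$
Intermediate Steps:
$m{\left(T \right)} = - 26 T + 2 T^{2}$ ($m{\left(T \right)} = 2 \left(\left(T^{2} - 14 T\right) + T\right) = 2 \left(T^{2} - 13 T\right) = - 26 T + 2 T^{2}$)
$h = -7$ ($h = \frac{\left(-2\right) 6 - 2}{2} = \frac{-12 - 2}{2} = \frac{1}{2} \left(-14\right) = -7$)
$N = 386$ ($N = 2 \left(-5\right) \left(-13 - 5\right) - -206 = 2 \left(-5\right) \left(-18\right) + 206 = 180 + 206 = 386$)
$h + N \left(0 + 6 \cdot 7\right) = -7 + 386 \left(0 + 6 \cdot 7\right) = -7 + 386 \left(0 + 42\right) = -7 + 386 \cdot 42 = -7 + 16212 = 16205$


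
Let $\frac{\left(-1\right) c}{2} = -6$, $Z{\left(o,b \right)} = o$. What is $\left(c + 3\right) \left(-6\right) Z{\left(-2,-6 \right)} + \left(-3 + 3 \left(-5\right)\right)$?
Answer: $162$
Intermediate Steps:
$c = 12$ ($c = \left(-2\right) \left(-6\right) = 12$)
$\left(c + 3\right) \left(-6\right) Z{\left(-2,-6 \right)} + \left(-3 + 3 \left(-5\right)\right) = \left(12 + 3\right) \left(-6\right) \left(-2\right) + \left(-3 + 3 \left(-5\right)\right) = 15 \left(-6\right) \left(-2\right) - 18 = \left(-90\right) \left(-2\right) - 18 = 180 - 18 = 162$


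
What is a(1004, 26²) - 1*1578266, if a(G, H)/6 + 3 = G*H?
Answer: 2493940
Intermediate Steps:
a(G, H) = -18 + 6*G*H (a(G, H) = -18 + 6*(G*H) = -18 + 6*G*H)
a(1004, 26²) - 1*1578266 = (-18 + 6*1004*26²) - 1*1578266 = (-18 + 6*1004*676) - 1578266 = (-18 + 4072224) - 1578266 = 4072206 - 1578266 = 2493940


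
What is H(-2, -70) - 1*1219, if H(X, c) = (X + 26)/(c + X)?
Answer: -3658/3 ≈ -1219.3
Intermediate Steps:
H(X, c) = (26 + X)/(X + c)
H(-2, -70) - 1*1219 = (26 - 2)/(-2 - 70) - 1*1219 = 24/(-72) - 1219 = -1/72*24 - 1219 = -⅓ - 1219 = -3658/3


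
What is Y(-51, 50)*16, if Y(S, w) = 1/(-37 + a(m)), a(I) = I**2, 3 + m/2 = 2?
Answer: -16/33 ≈ -0.48485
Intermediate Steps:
m = -2 (m = -6 + 2*2 = -6 + 4 = -2)
Y(S, w) = -1/33 (Y(S, w) = 1/(-37 + (-2)**2) = 1/(-37 + 4) = 1/(-33) = -1/33)
Y(-51, 50)*16 = -1/33*16 = -16/33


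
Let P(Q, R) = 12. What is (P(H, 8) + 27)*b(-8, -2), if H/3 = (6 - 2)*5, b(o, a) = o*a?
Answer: 624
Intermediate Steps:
b(o, a) = a*o
H = 60 (H = 3*((6 - 2)*5) = 3*(4*5) = 3*20 = 60)
(P(H, 8) + 27)*b(-8, -2) = (12 + 27)*(-2*(-8)) = 39*16 = 624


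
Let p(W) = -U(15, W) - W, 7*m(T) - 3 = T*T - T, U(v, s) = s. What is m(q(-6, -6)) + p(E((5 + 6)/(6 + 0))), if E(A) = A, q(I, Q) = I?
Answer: 58/21 ≈ 2.7619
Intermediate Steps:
m(T) = 3/7 - T/7 + T**2/7 (m(T) = 3/7 + (T*T - T)/7 = 3/7 + (T**2 - T)/7 = 3/7 + (-T/7 + T**2/7) = 3/7 - T/7 + T**2/7)
p(W) = -2*W (p(W) = -W - W = -2*W)
m(q(-6, -6)) + p(E((5 + 6)/(6 + 0))) = (3/7 - 1/7*(-6) + (1/7)*(-6)**2) - 2*(5 + 6)/(6 + 0) = (3/7 + 6/7 + (1/7)*36) - 22/6 = (3/7 + 6/7 + 36/7) - 22/6 = 45/7 - 2*11/6 = 45/7 - 11/3 = 58/21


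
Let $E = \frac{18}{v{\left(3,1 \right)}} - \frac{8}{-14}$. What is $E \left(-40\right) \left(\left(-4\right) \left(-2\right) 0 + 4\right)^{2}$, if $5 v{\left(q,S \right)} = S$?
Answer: $- \frac{405760}{7} \approx -57966.0$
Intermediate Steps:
$v{\left(q,S \right)} = \frac{S}{5}$
$E = \frac{634}{7}$ ($E = \frac{18}{\frac{1}{5} \cdot 1} - \frac{8}{-14} = 18 \frac{1}{\frac{1}{5}} - - \frac{4}{7} = 18 \cdot 5 + \frac{4}{7} = 90 + \frac{4}{7} = \frac{634}{7} \approx 90.571$)
$E \left(-40\right) \left(\left(-4\right) \left(-2\right) 0 + 4\right)^{2} = \frac{634}{7} \left(-40\right) \left(\left(-4\right) \left(-2\right) 0 + 4\right)^{2} = - \frac{25360 \left(8 \cdot 0 + 4\right)^{2}}{7} = - \frac{25360 \left(0 + 4\right)^{2}}{7} = - \frac{25360 \cdot 4^{2}}{7} = \left(- \frac{25360}{7}\right) 16 = - \frac{405760}{7}$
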